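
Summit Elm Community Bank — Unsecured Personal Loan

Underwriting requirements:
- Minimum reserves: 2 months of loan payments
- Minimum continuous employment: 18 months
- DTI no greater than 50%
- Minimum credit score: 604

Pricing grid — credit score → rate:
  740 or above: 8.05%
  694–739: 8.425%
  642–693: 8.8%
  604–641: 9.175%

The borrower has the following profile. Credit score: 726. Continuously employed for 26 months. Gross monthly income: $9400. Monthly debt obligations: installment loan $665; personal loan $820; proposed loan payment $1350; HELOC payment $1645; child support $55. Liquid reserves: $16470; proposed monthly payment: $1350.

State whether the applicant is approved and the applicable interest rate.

Approved at 8.425%

Credit score 726 ≥ 604 (meets minimum)
Employment 26 ≥ 18 months
Reserves: 16,470 ÷ 1,350 = 12.2 months (meets 2-month minimum)
Total monthly debts = (665 + 820 + 1,350 + 1,645 + 55) = 4,535. DTI: 4,535 ÷ 9,400 = 48.2%, within the 50% cap
All requirements met. Score 726 falls in the 694–739 tier → 8.425%.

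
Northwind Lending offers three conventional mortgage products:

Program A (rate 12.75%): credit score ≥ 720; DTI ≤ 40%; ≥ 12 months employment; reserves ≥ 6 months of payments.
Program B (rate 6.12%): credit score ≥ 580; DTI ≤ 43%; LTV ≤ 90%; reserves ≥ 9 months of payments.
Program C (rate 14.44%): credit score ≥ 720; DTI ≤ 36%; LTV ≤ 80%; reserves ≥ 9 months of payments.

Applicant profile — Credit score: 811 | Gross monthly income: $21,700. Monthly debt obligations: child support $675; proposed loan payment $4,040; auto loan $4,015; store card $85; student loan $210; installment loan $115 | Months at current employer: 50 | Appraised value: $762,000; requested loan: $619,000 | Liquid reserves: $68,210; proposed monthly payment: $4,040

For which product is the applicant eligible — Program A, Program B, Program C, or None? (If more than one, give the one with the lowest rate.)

Total debts = (675 + 4,040 + 4,015 + 85 + 210 + 115) = 9,140; DTI = 9,140/21,700 = 42.1%.
LTV = 619,000/762,000 = 81.2%.
Reserves = 68,210/4,040 = 16.9 months.
Program A: score 811 ≥ 720; DTI 42.1% > 40%; employment 50 ≥ 12 mo; reserves 16.9 ≥ 6 mo → does not qualify.
Program B: score 811 ≥ 580; DTI 42.1% ≤ 43%; LTV 81.2% ≤ 90%; reserves 16.9 ≥ 9 mo → qualifies.
Program C: score 811 ≥ 720; DTI 42.1% > 36%; LTV 81.2% > 80%; reserves 16.9 ≥ 9 mo → does not qualify.

Program B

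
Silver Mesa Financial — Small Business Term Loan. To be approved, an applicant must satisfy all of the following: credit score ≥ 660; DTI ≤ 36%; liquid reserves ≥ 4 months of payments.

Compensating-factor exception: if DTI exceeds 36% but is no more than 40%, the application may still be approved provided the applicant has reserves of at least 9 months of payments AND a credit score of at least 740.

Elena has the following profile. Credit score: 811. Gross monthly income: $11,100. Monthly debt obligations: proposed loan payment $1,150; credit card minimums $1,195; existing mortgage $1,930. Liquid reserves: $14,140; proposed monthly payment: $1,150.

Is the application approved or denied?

Approved

Credit score 811 ≥ 660 (meets base)
Total debts = (1,150 + 1,195 + 1,930) = 4,275. DTI = 4,275/11,100 = 38.5% > 36% — standard DTI limit exceeded.
Reserves = 14,140/1,150 = 12.3 months ≥ 4
DTI 38.5% is within the 36%–40% exception band; checking compensating factors.
Override check — reserves: 12.3 mo (ok); score: 811 (ok).
Both compensating conditions met → exception applies.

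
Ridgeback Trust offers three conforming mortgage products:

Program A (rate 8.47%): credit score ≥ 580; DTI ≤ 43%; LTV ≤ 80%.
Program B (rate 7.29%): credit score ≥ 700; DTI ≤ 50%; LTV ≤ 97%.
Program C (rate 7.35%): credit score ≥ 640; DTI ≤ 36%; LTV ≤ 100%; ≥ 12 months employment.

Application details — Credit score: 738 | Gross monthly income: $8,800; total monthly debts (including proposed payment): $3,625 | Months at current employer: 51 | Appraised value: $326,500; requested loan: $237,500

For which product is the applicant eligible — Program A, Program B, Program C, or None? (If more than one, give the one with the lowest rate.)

DTI = 3,625/8,800 = 41.2%.
LTV = 237,500/326,500 = 72.7%.
Program A: score 738 ≥ 580; DTI 41.2% ≤ 43%; LTV 72.7% ≤ 80% → qualifies.
Program B: score 738 ≥ 700; DTI 41.2% ≤ 50%; LTV 72.7% ≤ 97% → qualifies.
Program C: score 738 ≥ 640; DTI 41.2% > 36%; LTV 72.7% ≤ 100%; employment 51 ≥ 12 mo → does not qualify.
Qualifying: Program A, Program B. Lowest rate is 7.29% → Program B.

Program B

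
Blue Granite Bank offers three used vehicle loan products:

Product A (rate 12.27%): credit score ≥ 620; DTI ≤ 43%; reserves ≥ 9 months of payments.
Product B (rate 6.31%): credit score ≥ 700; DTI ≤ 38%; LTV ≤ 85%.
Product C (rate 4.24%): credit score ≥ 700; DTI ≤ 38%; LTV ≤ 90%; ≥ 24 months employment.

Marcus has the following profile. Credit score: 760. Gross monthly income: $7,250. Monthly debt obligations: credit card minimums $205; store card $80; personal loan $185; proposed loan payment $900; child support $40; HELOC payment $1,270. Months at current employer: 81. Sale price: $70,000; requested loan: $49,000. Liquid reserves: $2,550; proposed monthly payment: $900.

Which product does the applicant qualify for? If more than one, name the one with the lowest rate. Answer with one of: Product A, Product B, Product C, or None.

Product C

Total debts = (205 + 80 + 185 + 900 + 40 + 1,270) = 2,680; DTI = 2,680/7,250 = 37%.
LTV = 49,000/70,000 = 70%.
Reserves = 2,550/900 = 2.8 months.
Product A: score 760 ≥ 620; DTI 37% ≤ 43%; reserves 2.8 < 9 mo → does not qualify.
Product B: score 760 ≥ 700; DTI 37% ≤ 38%; LTV 70% ≤ 85% → qualifies.
Product C: score 760 ≥ 700; DTI 37% ≤ 38%; LTV 70% ≤ 90%; employment 81 ≥ 24 mo → qualifies.
Qualifying: Product B, Product C. Lowest rate is 4.24% → Product C.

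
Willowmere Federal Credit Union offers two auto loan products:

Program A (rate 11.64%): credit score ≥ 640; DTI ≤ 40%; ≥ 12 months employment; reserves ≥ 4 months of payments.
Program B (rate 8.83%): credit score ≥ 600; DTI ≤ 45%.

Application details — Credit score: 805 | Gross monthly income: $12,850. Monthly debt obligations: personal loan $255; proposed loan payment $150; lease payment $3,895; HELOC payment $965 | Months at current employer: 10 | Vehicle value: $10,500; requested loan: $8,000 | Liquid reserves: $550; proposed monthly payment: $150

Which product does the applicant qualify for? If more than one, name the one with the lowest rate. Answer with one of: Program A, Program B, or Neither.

Total debts = (255 + 150 + 3,895 + 965) = 5,265; DTI = 5,265/12,850 = 41%.
LTV = 8,000/10,500 = 76.2%.
Reserves = 550/150 = 3.7 months.
Program A: score 805 ≥ 640; DTI 41% > 40%; employment 10 < 12 mo; reserves 3.7 < 4 mo → does not qualify.
Program B: score 805 ≥ 600; DTI 41% ≤ 45% → qualifies.

Program B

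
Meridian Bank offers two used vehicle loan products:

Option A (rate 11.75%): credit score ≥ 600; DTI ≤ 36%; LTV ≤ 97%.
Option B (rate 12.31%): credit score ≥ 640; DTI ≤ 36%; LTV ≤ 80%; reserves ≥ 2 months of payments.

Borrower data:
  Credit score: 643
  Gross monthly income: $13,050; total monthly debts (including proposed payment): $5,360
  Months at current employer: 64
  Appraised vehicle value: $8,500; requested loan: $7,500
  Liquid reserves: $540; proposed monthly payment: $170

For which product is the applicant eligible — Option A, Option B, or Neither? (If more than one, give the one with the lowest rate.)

Neither

DTI = 5,360/13,050 = 41.1%.
LTV = 7,500/8,500 = 88.2%.
Reserves = 540/170 = 3.2 months.
Option A: score 643 ≥ 600; DTI 41.1% > 36%; LTV 88.2% ≤ 97% → does not qualify.
Option B: score 643 ≥ 640; DTI 41.1% > 36%; LTV 88.2% > 80%; reserves 3.2 ≥ 2 mo → does not qualify.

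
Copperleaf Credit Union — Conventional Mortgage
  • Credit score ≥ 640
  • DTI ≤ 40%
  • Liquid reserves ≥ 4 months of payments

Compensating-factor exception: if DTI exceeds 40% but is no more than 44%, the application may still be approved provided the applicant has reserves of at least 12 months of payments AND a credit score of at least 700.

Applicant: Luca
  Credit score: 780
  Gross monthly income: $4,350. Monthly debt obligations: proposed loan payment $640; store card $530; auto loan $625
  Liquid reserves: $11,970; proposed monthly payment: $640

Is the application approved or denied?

Approved

Credit score 780 ≥ 640 (meets base)
Total debts = (640 + 530 + 625) = 1,795. DTI = 1,795/4,350 = 41.3% > 40% — standard DTI limit exceeded.
Reserves = 11,970/640 = 18.7 months ≥ 4
41.3% falls in the override range (40%–44%), so the compensating-factor test applies.
Reserves 18.7 ≥ 12 months; credit score 780 ≥ 700.
Both override conditions satisfied; DTI exception granted.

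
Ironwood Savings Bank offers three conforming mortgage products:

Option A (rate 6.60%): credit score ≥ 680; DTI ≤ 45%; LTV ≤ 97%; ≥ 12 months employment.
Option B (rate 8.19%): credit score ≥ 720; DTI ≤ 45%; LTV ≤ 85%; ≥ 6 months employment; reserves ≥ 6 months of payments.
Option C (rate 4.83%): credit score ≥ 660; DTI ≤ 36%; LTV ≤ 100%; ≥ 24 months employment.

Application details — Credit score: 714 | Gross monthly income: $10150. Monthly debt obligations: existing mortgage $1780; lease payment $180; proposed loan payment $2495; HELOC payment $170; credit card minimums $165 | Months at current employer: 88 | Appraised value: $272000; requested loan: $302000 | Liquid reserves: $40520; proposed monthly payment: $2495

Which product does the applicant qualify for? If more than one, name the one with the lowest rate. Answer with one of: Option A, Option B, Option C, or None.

None

Total debts = (1,780 + 180 + 2,495 + 170 + 165) = 4,790; DTI = 4,790/10,150 = 47.2%.
LTV = 302,000/272,000 = 111%.
Reserves = 40,520/2,495 = 16.2 months.
Option A: score 714 ≥ 680; DTI 47.2% > 45%; LTV 111% > 97%; employment 88 ≥ 12 mo → does not qualify.
Option B: score 714 < 720; DTI 47.2% > 45%; LTV 111% > 85%; employment 88 ≥ 6 mo; reserves 16.2 ≥ 6 mo → does not qualify.
Option C: score 714 ≥ 660; DTI 47.2% > 36%; LTV 111% > 100%; employment 88 ≥ 24 mo → does not qualify.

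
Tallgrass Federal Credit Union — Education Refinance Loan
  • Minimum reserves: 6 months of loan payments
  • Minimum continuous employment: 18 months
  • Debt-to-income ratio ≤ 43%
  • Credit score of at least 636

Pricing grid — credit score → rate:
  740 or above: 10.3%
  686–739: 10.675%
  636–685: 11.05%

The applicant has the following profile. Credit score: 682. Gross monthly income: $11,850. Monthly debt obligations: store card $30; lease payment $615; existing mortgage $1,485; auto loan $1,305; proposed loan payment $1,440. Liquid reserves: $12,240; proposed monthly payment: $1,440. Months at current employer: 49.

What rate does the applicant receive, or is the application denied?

Credit score 682 ≥ 636 (meets minimum)
Employment 49 ≥ 18 months
Reserves: 12,240 ÷ 1,440 = 8.5 months (meets 6-month minimum)
Total monthly debts = (30 + 615 + 1,485 + 1,305 + 1,440) = 4,875. Debt-to-income = 4,875/11,850 = 41.1% — meets 43% limit
All requirements met. Score 682 falls in the 636–685 tier → 11.05%.

Approved at 11.05%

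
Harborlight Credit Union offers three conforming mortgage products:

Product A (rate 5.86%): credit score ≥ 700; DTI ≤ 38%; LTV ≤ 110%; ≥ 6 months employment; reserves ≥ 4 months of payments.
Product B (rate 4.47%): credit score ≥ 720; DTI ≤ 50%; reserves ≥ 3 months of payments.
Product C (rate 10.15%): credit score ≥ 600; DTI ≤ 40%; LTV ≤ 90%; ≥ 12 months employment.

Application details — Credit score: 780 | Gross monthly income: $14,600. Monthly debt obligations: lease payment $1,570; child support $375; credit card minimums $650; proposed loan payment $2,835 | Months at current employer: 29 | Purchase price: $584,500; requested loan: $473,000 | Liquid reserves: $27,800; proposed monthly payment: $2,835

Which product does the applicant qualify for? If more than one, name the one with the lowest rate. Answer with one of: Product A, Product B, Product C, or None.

Product B

Total debts = (1,570 + 375 + 650 + 2,835) = 5,430; DTI = 5,430/14,600 = 37.2%.
LTV = 473,000/584,500 = 80.9%.
Reserves = 27,800/2,835 = 9.8 months.
Product A: score 780 ≥ 700; DTI 37.2% ≤ 38%; LTV 80.9% ≤ 110%; employment 29 ≥ 6 mo; reserves 9.8 ≥ 4 mo → qualifies.
Product B: score 780 ≥ 720; DTI 37.2% ≤ 50%; reserves 9.8 ≥ 3 mo → qualifies.
Product C: score 780 ≥ 600; DTI 37.2% ≤ 40%; LTV 80.9% ≤ 90%; employment 29 ≥ 12 mo → qualifies.
Qualifying: Product A, Product B, Product C. Lowest rate is 4.47% → Product B.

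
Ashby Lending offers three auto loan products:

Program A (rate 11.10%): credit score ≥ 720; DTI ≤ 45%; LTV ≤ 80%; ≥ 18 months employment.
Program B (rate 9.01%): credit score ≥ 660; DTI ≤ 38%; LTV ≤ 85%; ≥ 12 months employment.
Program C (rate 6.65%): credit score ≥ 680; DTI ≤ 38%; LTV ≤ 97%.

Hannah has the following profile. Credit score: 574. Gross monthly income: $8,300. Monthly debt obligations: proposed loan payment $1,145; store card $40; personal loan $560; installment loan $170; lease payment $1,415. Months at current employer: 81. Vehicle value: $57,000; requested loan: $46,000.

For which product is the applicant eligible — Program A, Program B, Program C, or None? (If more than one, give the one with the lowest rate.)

None

Total debts = (1,145 + 40 + 560 + 170 + 1,415) = 3,330; DTI = 3,330/8,300 = 40.1%.
LTV = 46,000/57,000 = 80.7%.
Program A: score 574 < 720; DTI 40.1% ≤ 45%; LTV 80.7% > 80%; employment 81 ≥ 18 mo → does not qualify.
Program B: score 574 < 660; DTI 40.1% > 38%; LTV 80.7% ≤ 85%; employment 81 ≥ 12 mo → does not qualify.
Program C: score 574 < 680; DTI 40.1% > 38%; LTV 80.7% ≤ 97% → does not qualify.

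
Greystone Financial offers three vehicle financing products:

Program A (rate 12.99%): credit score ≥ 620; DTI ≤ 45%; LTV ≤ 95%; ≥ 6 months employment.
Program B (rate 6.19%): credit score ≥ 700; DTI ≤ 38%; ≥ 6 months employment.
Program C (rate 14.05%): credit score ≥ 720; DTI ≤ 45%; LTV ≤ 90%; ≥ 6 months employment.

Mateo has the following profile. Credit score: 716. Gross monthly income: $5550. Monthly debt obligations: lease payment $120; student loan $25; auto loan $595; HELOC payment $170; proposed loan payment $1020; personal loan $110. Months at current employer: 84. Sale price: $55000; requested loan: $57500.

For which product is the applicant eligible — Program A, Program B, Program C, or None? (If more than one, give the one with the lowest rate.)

Program B

Total debts = (120 + 25 + 595 + 170 + 1,020 + 110) = 2,040; DTI = 2,040/5,550 = 36.8%.
LTV = 57,500/55,000 = 104.5%.
Program A: score 716 ≥ 620; DTI 36.8% ≤ 45%; LTV 104.5% > 95%; employment 84 ≥ 6 mo → does not qualify.
Program B: score 716 ≥ 700; DTI 36.8% ≤ 38%; employment 84 ≥ 6 mo → qualifies.
Program C: score 716 < 720; DTI 36.8% ≤ 45%; LTV 104.5% > 90%; employment 84 ≥ 6 mo → does not qualify.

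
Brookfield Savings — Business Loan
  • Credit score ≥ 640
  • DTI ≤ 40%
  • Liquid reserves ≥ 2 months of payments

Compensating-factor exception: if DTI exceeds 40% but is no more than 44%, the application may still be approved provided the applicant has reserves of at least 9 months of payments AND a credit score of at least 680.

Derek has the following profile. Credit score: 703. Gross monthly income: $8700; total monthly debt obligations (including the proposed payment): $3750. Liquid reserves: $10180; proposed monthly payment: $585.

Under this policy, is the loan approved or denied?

Credit score 703 ≥ 640 (meets base)
DTI = 3,750/8,700 = 43.1% > 40% — standard DTI limit exceeded.
Liquid reserves cover 10,180/585 = 17.4 months — ≥ 2 required
43.1% falls in the override range (40%–44%), so the compensating-factor test applies.
Override check — reserves: 17.4 mo (ok); score: 703 (ok).
Both override conditions satisfied; DTI exception granted.

Approved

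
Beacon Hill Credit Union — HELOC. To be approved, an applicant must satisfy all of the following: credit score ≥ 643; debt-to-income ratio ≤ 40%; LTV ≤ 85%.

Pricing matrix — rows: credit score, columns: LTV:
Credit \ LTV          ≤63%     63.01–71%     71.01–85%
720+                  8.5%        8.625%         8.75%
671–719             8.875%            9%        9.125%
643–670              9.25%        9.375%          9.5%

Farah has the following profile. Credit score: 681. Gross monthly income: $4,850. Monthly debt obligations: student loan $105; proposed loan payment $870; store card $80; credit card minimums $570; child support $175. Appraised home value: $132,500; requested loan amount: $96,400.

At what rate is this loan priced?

9.125%

Credit score 681 ≥ 643; Total monthly debts = (105 + 870 + 80 + 570 + 175) = 1,800. Debt-to-income = 1,800/4,850 = 37.1% — meets 40% limit
Loan-to-value = 96,400/132,500 = 72.8% — pass (85% max)
Credit 681 → row 671–719; LTV 72.8% → column 71.01–85%. Grid cell → 9.125%.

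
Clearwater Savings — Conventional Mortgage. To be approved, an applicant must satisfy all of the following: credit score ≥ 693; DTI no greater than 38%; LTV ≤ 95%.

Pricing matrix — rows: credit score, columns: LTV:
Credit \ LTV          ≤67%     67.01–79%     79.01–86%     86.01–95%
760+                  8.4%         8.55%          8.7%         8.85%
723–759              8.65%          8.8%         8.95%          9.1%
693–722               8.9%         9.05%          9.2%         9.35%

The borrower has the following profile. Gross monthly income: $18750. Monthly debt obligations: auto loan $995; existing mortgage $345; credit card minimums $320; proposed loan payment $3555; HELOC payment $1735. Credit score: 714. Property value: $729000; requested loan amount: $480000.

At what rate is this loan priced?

8.9%

Credit score 714 ≥ 693; Total monthly debts = (995 + 345 + 320 + 3,555 + 1,735) = 6,950. Debt-to-income = 6,950/18,750 = 37.1% — meets 38% limit
LTV = 480,000/729,000 = 65.8% ≤ 95%
Row: 714 falls in 693–722. Column: 65.8% falls in ≤67%. Rate = 8.9%.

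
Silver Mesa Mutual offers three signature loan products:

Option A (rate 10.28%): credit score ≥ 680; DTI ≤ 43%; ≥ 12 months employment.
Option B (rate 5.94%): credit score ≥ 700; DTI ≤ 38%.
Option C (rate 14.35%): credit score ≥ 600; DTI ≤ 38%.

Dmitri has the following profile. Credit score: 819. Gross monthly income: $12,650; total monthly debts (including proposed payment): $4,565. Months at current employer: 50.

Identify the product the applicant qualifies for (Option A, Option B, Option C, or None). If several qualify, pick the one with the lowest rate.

DTI = 4,565/12,650 = 36.1%.
Option A: score 819 ≥ 680; DTI 36.1% ≤ 43%; employment 50 ≥ 12 mo → qualifies.
Option B: score 819 ≥ 700; DTI 36.1% ≤ 38% → qualifies.
Option C: score 819 ≥ 600; DTI 36.1% ≤ 38% → qualifies.
Qualifying: Option A, Option B, Option C. Lowest rate is 5.94% → Option B.

Option B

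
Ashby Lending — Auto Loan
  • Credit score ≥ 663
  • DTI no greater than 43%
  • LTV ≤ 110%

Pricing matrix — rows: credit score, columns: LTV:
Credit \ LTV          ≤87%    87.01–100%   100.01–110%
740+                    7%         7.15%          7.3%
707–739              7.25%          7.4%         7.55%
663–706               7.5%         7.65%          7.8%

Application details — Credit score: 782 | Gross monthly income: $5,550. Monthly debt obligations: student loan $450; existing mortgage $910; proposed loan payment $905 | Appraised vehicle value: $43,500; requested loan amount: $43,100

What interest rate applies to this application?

7.15%

Credit score 782 ≥ 663; Total monthly debts = (450 + 910 + 905) = 2,265. DTI = 2,265/5,550 = 40.8% ≤ 43%
LTV = 43,100/43,500 = 99.1% ≤ 110%
Row: 782 falls in 740+. Column: 99.1% falls in 87.01–100%. Rate = 7.15%.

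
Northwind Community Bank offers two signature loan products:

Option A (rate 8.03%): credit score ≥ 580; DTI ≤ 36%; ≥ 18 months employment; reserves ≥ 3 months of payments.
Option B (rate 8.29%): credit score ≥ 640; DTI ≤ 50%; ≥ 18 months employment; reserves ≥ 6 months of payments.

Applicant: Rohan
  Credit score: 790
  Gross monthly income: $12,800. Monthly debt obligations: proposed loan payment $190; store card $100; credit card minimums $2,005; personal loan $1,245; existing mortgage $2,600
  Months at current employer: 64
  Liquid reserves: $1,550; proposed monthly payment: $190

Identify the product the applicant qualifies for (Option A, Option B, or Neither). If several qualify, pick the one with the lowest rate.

Total debts = (190 + 100 + 2,005 + 1,245 + 2,600) = 6,140; DTI = 6,140/12,800 = 48%.
Reserves = 1,550/190 = 8.2 months.
Option A: score 790 ≥ 580; DTI 48% > 36%; employment 64 ≥ 18 mo; reserves 8.2 ≥ 3 mo → does not qualify.
Option B: score 790 ≥ 640; DTI 48% ≤ 50%; employment 64 ≥ 18 mo; reserves 8.2 ≥ 6 mo → qualifies.

Option B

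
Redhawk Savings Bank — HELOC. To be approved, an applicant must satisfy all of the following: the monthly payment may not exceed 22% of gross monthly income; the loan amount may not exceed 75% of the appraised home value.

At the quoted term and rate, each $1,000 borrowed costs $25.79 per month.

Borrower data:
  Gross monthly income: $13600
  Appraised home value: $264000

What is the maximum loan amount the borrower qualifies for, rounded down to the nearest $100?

$116,000

Payment cap: 22% × $13,600 = $2,992/month.
At $25.79 per $1,000, that supports 2,992/25.79 × 1,000 ≈ $116,013 → $116,000.
LTV cap: 75% × $264,000 = $198,000 → $198,000.
Binding constraint: payment-to-income.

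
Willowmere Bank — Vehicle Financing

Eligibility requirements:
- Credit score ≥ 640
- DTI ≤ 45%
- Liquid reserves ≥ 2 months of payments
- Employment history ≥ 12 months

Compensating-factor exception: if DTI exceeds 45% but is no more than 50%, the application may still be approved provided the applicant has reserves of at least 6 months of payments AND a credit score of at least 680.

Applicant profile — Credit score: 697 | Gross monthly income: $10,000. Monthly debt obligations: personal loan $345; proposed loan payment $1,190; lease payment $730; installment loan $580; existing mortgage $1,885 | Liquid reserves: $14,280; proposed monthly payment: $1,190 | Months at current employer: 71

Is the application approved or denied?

Credit score 697 ≥ 640 (meets base)
Total debts = (345 + 1,190 + 730 + 580 + 1,885) = 4,730. DTI = 4,730/10,000 = 47.3% > 45% — standard DTI limit exceeded.
Reserves: 14,280 ÷ 1,190 = 12.0 months (meets 2-month minimum)
Employment 71 ≥ 12 months
DTI 47.3% is within the 45%–50% exception band; checking compensating factors.
Override check — reserves: 12.0 mo (ok); score: 697 (ok).
Both override conditions satisfied; DTI exception granted.

Approved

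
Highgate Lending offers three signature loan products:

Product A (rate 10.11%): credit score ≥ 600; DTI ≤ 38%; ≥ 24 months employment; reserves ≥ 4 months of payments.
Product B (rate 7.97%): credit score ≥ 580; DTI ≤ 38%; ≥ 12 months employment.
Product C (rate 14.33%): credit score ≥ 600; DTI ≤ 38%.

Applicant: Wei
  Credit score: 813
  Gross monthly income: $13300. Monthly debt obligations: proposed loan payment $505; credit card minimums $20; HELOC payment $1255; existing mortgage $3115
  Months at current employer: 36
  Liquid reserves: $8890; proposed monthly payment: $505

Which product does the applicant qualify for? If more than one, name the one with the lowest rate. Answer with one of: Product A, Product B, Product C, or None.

Total debts = (505 + 20 + 1,255 + 3,115) = 4,895; DTI = 4,895/13,300 = 36.8%.
Reserves = 8,890/505 = 17.6 months.
Product A: score 813 ≥ 600; DTI 36.8% ≤ 38%; employment 36 ≥ 24 mo; reserves 17.6 ≥ 4 mo → qualifies.
Product B: score 813 ≥ 580; DTI 36.8% ≤ 38%; employment 36 ≥ 12 mo → qualifies.
Product C: score 813 ≥ 600; DTI 36.8% ≤ 38% → qualifies.
Qualifying: Product A, Product B, Product C. Lowest rate is 7.97% → Product B.

Product B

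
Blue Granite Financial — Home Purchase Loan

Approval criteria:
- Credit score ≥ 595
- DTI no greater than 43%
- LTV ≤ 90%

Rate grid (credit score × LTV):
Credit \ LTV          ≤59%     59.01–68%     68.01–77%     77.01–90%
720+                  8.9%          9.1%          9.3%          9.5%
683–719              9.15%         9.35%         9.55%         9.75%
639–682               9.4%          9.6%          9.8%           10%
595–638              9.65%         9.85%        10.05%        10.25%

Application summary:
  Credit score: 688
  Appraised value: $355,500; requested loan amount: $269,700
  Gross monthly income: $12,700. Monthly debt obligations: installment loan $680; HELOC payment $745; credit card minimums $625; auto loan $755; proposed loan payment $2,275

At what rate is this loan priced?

Credit score 688 ≥ 595; Total monthly debts = (680 + 745 + 625 + 755 + 2,275) = 5,080. DTI: 5,080 ÷ 12,700 = 40%, within the 43% cap
Loan-to-value = 269,700/355,500 = 75.9% — pass (90% max)
Row: 688 falls in 683–719. Column: 75.9% falls in 68.01–77%. Rate = 9.55%.

9.55%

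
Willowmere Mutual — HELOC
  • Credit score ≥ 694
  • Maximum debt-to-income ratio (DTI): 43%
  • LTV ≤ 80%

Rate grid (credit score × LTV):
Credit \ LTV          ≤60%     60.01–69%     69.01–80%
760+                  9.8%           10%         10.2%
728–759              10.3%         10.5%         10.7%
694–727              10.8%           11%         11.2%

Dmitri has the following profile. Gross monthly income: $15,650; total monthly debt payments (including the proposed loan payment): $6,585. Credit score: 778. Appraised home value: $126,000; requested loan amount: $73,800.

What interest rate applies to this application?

9.8%

Credit score 778 ≥ 694; DTI = 6,585/15,650 = 42.1% ≤ 43%
Loan-to-value = 73,800/126,000 = 58.6% — pass (80% max)
Credit 778 → row 760+; LTV 58.6% → column ≤60%. Grid cell → 9.8%.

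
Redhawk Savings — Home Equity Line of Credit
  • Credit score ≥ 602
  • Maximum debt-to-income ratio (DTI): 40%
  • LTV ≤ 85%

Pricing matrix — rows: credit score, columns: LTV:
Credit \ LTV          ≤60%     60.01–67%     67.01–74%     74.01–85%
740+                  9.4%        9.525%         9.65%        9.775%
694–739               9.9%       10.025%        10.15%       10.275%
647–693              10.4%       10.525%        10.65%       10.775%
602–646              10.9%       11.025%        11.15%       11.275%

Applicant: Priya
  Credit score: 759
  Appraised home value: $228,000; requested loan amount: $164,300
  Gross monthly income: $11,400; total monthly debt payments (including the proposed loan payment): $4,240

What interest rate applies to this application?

9.65%

Credit score 759 ≥ 602; DTI: 4,240 ÷ 11,400 = 37.2%, within the 40% cap
LTV = 164,300/228,000 = 72.1% ≤ 85%
Credit 759 → row 740+; LTV 72.1% → column 67.01–74%. Grid cell → 9.65%.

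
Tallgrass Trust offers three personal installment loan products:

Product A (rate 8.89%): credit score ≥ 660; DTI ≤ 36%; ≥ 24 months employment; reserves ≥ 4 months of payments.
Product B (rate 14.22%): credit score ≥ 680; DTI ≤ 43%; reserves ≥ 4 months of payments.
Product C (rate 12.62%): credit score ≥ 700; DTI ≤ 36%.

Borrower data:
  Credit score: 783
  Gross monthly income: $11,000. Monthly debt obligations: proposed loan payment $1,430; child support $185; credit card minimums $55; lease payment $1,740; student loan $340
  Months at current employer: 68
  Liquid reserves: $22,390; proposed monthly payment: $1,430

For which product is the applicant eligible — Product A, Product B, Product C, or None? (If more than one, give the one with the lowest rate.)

Total debts = (1,430 + 185 + 55 + 1,740 + 340) = 3,750; DTI = 3,750/11,000 = 34.1%.
Reserves = 22,390/1,430 = 15.7 months.
Product A: score 783 ≥ 660; DTI 34.1% ≤ 36%; employment 68 ≥ 24 mo; reserves 15.7 ≥ 4 mo → qualifies.
Product B: score 783 ≥ 680; DTI 34.1% ≤ 43%; reserves 15.7 ≥ 4 mo → qualifies.
Product C: score 783 ≥ 700; DTI 34.1% ≤ 36% → qualifies.
Qualifying: Product A, Product B, Product C. Lowest rate is 8.89% → Product A.

Product A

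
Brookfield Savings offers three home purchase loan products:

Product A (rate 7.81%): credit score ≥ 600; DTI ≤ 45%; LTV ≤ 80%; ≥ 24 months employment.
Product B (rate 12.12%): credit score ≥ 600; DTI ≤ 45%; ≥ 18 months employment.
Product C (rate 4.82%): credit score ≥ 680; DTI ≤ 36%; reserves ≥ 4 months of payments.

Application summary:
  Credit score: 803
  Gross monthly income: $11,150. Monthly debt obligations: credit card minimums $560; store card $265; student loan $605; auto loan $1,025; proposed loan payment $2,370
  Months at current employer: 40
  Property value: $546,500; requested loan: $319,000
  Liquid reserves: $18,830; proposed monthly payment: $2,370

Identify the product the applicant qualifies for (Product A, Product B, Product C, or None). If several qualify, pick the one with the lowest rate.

Product A

Total debts = (560 + 265 + 605 + 1,025 + 2,370) = 4,825; DTI = 4,825/11,150 = 43.3%.
LTV = 319,000/546,500 = 58.4%.
Reserves = 18,830/2,370 = 7.9 months.
Product A: score 803 ≥ 600; DTI 43.3% ≤ 45%; LTV 58.4% ≤ 80%; employment 40 ≥ 24 mo → qualifies.
Product B: score 803 ≥ 600; DTI 43.3% ≤ 45%; employment 40 ≥ 18 mo → qualifies.
Product C: score 803 ≥ 680; DTI 43.3% > 36%; reserves 7.9 ≥ 4 mo → does not qualify.
Qualifying: Product A, Product B. Lowest rate is 7.81% → Product A.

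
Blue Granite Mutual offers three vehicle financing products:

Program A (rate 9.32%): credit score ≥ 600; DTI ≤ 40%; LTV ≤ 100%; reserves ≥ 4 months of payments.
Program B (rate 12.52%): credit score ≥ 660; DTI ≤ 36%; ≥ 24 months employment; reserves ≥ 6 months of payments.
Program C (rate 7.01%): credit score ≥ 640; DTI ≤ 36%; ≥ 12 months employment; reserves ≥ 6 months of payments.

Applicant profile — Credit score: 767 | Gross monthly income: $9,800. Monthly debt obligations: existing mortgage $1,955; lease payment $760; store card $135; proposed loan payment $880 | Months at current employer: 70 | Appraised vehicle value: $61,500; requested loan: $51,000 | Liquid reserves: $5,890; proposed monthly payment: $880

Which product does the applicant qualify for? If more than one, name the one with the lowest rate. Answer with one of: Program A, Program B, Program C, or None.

Program A

Total debts = (1,955 + 760 + 135 + 880) = 3,730; DTI = 3,730/9,800 = 38.1%.
LTV = 51,000/61,500 = 82.9%.
Reserves = 5,890/880 = 6.7 months.
Program A: score 767 ≥ 600; DTI 38.1% ≤ 40%; LTV 82.9% ≤ 100%; reserves 6.7 ≥ 4 mo → qualifies.
Program B: score 767 ≥ 660; DTI 38.1% > 36%; employment 70 ≥ 24 mo; reserves 6.7 ≥ 6 mo → does not qualify.
Program C: score 767 ≥ 640; DTI 38.1% > 36%; employment 70 ≥ 12 mo; reserves 6.7 ≥ 6 mo → does not qualify.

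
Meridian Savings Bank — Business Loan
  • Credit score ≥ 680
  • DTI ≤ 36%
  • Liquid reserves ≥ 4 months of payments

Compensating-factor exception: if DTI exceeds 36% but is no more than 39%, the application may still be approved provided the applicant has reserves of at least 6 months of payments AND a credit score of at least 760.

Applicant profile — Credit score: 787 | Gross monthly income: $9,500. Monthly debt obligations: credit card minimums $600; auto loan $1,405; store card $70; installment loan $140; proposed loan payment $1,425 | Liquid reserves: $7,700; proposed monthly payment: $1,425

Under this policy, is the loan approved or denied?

Denied

Credit score 787 ≥ 680 (meets base)
Total debts = (600 + 1,405 + 70 + 140 + 1,425) = 3,640. DTI: 3,640 ÷ 9,500 = 38.3%, over the 36% base limit.
Reserves = 7,700/1,425 = 5.4 months ≥ 4
DTI 38.3% is within the 36%–39% exception band; checking compensating factors.
Reserves 5.4 < 6 months; credit score 787 ≥ 760.
Override conditions not both satisfied; exception does not apply.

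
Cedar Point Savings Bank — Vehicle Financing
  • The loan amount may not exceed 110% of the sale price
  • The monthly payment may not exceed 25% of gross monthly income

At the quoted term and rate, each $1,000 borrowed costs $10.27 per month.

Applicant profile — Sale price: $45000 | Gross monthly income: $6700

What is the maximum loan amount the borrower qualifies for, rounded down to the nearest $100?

Payment cap: 25% × $6,700 = $1,675/month.
At $10.27 per $1,000, that supports 1,675/10.27 × 1,000 ≈ $163,096 → $163,000.
LTV cap: 110% × $45,000 = $49,500 → $49,500.
Binding constraint: loan-to-value.

$49,500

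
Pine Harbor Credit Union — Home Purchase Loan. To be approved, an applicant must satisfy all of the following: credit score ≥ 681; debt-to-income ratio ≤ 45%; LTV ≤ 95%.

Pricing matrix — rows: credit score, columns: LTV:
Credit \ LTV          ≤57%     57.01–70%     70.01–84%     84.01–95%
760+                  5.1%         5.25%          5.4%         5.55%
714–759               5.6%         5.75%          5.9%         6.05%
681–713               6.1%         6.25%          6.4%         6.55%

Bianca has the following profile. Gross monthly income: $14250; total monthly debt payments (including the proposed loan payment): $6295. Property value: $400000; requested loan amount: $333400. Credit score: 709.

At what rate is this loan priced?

Credit score 709 ≥ 681; DTI = 6,295/14,250 = 44.2% ≤ 45%
Loan-to-value = 333,400/400,000 = 83.3% — pass (95% max)
Row: 709 falls in 681–713. Column: 83.3% falls in 70.01–84%. Rate = 6.4%.

6.4%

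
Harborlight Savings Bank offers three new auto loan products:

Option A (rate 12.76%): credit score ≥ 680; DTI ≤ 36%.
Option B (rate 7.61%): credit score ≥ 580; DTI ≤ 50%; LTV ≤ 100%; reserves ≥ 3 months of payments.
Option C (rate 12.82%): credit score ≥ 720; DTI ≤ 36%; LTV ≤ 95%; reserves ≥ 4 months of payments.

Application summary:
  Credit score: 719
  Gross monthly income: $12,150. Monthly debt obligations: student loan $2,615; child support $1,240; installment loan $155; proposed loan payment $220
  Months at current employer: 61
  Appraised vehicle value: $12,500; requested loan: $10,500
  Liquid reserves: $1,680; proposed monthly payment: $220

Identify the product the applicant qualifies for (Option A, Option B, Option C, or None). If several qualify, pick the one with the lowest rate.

Total debts = (2,615 + 1,240 + 155 + 220) = 4,230; DTI = 4,230/12,150 = 34.8%.
LTV = 10,500/12,500 = 84%.
Reserves = 1,680/220 = 7.6 months.
Option A: score 719 ≥ 680; DTI 34.8% ≤ 36% → qualifies.
Option B: score 719 ≥ 580; DTI 34.8% ≤ 50%; LTV 84% ≤ 100%; reserves 7.6 ≥ 3 mo → qualifies.
Option C: score 719 < 720; DTI 34.8% ≤ 36%; LTV 84% ≤ 95%; reserves 7.6 ≥ 4 mo → does not qualify.
Qualifying: Option A, Option B. Lowest rate is 7.61% → Option B.

Option B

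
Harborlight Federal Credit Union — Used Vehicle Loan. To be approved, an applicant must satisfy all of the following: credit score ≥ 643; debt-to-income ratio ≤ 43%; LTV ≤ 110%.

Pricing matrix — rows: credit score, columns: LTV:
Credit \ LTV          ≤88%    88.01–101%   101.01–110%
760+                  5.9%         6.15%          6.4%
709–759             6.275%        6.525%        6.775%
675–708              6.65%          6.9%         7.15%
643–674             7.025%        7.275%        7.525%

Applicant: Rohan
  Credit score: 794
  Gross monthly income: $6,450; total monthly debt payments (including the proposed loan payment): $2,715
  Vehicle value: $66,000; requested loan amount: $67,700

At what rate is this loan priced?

6.4%

Credit score 794 ≥ 643; DTI = 2,715/6,450 = 42.1% ≤ 43%
LTV = 67,700/66,000 = 102.6% ≤ 110%
Score 794 is in the 760+ band; LTV 102.6% is in the 101.01–110% band → 6.4%.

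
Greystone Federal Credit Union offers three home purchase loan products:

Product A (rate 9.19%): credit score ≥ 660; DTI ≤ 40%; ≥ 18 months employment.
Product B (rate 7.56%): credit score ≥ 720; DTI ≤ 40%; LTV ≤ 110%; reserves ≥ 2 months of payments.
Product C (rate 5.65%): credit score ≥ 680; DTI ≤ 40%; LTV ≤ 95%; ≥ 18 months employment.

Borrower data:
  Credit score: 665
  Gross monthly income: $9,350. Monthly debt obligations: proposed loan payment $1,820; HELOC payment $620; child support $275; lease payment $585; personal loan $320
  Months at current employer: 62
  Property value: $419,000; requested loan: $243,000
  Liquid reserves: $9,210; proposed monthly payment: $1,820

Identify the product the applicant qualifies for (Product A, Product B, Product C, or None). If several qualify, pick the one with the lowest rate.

Product A

Total debts = (1,820 + 620 + 275 + 585 + 320) = 3,620; DTI = 3,620/9,350 = 38.7%.
LTV = 243,000/419,000 = 58%.
Reserves = 9,210/1,820 = 5.1 months.
Product A: score 665 ≥ 660; DTI 38.7% ≤ 40%; employment 62 ≥ 18 mo → qualifies.
Product B: score 665 < 720; DTI 38.7% ≤ 40%; LTV 58% ≤ 110%; reserves 5.1 ≥ 2 mo → does not qualify.
Product C: score 665 < 680; DTI 38.7% ≤ 40%; LTV 58% ≤ 95%; employment 62 ≥ 18 mo → does not qualify.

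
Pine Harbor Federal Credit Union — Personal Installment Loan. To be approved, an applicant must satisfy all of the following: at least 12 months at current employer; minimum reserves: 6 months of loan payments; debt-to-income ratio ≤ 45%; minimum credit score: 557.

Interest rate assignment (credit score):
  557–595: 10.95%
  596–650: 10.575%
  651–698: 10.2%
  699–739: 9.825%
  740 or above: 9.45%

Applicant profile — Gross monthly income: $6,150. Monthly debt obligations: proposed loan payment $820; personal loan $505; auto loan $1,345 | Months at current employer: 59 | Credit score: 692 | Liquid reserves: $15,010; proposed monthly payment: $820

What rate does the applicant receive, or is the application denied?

Credit score 692 ≥ 557 (meets minimum)
Total monthly debts = (820 + 505 + 1,345) = 2,670. DTI: 2,670 ÷ 6,150 = 43.4%, within the 45% cap
Employment 59 ≥ 12 months
Reserves: 15,010 ÷ 820 = 18.3 months (meets 6-month minimum)
All requirements met. Score 692 falls in the 651–698 tier → 10.2%.

Approved at 10.2%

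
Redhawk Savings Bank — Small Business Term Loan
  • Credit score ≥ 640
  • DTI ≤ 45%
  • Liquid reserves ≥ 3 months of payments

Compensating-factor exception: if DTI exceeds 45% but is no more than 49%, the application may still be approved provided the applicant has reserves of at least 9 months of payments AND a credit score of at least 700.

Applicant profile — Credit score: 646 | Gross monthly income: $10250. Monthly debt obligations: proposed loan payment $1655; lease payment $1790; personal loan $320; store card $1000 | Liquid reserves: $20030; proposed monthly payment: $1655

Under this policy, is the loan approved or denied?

Denied

Credit score 646 ≥ 640 (meets base)
Total debts = (1,655 + 1,790 + 320 + 1,000) = 4,765. DTI: 4,765 ÷ 10,250 = 46.5%, over the 45% base limit.
Liquid reserves cover 20,030/1,655 = 12.1 months — ≥ 3 required
DTI 46.5% is within the 45%–49% exception band; checking compensating factors.
Reserves 12.1 ≥ 9 months; credit score 646 < 700.
Override conditions not both satisfied; exception does not apply.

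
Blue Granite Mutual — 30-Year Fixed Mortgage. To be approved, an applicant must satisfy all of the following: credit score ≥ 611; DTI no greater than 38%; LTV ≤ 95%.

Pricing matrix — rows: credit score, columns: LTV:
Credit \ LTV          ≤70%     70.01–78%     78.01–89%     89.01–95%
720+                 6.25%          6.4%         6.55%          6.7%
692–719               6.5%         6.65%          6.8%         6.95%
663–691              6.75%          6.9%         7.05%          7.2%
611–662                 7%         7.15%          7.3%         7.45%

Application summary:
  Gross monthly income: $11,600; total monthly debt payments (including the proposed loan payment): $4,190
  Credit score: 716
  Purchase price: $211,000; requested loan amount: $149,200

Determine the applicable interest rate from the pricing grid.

Credit score 716 ≥ 611; DTI = 4,190/11,600 = 36.1% ≤ 38%
LTV: 149,200 ÷ 211,000 = 70.7%, within 95% cap
Credit 716 → row 692–719; LTV 70.7% → column 70.01–78%. Grid cell → 6.65%.

6.65%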